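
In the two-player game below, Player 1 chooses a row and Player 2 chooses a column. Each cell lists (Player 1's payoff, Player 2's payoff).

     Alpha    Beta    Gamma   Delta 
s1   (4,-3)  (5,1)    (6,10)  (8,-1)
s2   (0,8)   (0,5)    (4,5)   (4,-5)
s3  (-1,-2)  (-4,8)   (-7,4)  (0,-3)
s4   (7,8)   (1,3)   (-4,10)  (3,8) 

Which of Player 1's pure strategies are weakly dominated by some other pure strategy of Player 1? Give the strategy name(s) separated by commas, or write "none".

s2, s3

s1 is not dominated — it holds its own against s2 at Alpha (4>0); s3 at Alpha (4>-1); s4 at Beta (5>1).
s2 is weakly dominated by s1 (Alpha: 4>0, Beta: 5>0, Gamma: 6>4, Delta: 8>4).
s1 weakly dominates s3 — Alpha: 4>-1, Beta: 5>-4, Gamma: 6>-7, Delta: 8>0.
s4: no other strategy beats it everywhere (s1 at Alpha (7>4); s2 at Alpha (7>0); s3 at Alpha (7>-1)).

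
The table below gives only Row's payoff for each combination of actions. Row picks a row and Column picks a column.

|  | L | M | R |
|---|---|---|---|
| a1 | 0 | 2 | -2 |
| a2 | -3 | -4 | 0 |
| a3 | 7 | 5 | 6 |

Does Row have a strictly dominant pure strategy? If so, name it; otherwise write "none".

a3

a3 vs a1: L: 7>0, M: 5>2, R: 6>-2.
a3 vs a2: L: 7>-3, M: 5>-4, R: 6>0.
a3 strictly beats every other strategy against every opponent action, so it is strictly dominant.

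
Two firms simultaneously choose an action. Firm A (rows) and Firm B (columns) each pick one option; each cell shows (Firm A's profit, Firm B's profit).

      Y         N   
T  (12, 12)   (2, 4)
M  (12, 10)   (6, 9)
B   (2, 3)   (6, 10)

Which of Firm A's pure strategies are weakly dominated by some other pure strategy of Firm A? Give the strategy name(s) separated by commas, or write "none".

T: dominated, since M does at least as well everywhere (Y: 12=12, N: 6>2).
Nothing dominates M: T at N (6>2); B at Y (12>2).
B is weakly dominated by M (Y: 12>2, N: 6=6).

T, B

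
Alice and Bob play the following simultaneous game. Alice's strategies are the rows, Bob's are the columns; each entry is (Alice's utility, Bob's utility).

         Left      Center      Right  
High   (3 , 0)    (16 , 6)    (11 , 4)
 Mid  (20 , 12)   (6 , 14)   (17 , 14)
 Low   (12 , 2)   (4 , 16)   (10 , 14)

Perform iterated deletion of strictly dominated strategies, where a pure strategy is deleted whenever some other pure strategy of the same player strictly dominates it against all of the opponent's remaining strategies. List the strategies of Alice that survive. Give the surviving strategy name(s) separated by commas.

For Alice, Mid strictly dominates Low on the remaining columns (Left: 20>12, Center: 6>4, Right: 17>10); eliminate Low.
Bob's strategy Left is strictly dominated by Center (High: 6>0, Mid: 14>12) and is removed.
Among the remaining strategies, none is strictly dominated by another pure strategy of the same player, so the elimination stops.
Surviving strategies — Alice: {High, Mid}; Bob: {Center, Right}.

High, Mid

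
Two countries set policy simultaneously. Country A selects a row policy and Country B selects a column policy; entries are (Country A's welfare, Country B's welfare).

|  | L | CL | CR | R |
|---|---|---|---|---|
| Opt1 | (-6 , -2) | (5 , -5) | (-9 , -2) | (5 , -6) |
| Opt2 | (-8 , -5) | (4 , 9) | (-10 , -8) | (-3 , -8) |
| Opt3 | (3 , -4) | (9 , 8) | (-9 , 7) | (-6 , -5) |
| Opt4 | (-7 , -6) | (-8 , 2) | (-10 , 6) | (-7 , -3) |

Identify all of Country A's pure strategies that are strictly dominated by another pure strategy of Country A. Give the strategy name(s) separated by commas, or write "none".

Opt2, Opt4

Opt1: no other strategy beats it everywhere (Opt2 at L (-6>-8); Opt3 at CR (-9=-9); Opt4 at L (-6>-7)).
Opt2: dominated, since Opt1 does at least as well everywhere (L: -6>-8, CL: 5>4, CR: -9>-10, R: 5>-3).
Opt3: no other strategy beats it everywhere (Opt1 at L (3>-6); Opt2 at L (3>-8); Opt4 at L (3>-7)).
Opt1 strictly dominates Opt4 — L: -6>-7, CL: 5>-8, CR: -9>-10, R: 5>-7.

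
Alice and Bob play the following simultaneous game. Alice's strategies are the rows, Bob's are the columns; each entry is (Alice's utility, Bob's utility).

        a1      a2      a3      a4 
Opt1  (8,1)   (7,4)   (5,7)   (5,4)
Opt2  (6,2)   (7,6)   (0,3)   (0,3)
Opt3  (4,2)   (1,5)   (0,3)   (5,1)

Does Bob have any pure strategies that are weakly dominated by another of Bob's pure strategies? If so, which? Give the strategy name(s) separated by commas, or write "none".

a2 weakly dominates a1 — Opt1: 4>1, Opt2: 6>2, Opt3: 5>2.
Nothing dominates a2: a1 at Opt1 (4>1); a3 at Opt2 (6>3); a4 at Opt2 (6>3).
Nothing dominates a3: a1 at Opt1 (7>1); a2 at Opt1 (7>4); a4 at Opt1 (7>4).
a4 is weakly dominated by a2 (Opt1: 4=4, Opt2: 6>3, Opt3: 5>1).

a1, a4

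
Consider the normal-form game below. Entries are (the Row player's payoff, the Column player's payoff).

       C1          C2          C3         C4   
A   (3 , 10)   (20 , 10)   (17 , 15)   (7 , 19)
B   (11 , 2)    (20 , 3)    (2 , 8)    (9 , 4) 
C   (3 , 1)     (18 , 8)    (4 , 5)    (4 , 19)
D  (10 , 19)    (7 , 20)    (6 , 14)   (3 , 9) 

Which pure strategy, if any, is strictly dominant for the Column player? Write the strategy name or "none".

none

C1 fails to dominate C2 at A (10=10).
C2 fails to dominate C1 at A (10=10).
C3 fails to dominate C1 at D (14<19).
C4 fails to dominate C1 at D (9<19).
No single strategy dominates all the others.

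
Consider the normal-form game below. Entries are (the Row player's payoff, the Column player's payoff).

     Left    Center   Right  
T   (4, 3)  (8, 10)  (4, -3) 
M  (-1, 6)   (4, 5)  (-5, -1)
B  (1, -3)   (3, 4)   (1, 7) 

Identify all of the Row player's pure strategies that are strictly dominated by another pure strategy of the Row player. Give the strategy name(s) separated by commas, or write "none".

M, B

T: no other strategy beats it everywhere (M at Left (4>-1); B at Left (4>1)).
M: dominated, since T does at least as well everywhere (Left: 4>-1, Center: 8>4, Right: 4>-5).
B is strictly dominated by T (Left: 4>1, Center: 8>3, Right: 4>1).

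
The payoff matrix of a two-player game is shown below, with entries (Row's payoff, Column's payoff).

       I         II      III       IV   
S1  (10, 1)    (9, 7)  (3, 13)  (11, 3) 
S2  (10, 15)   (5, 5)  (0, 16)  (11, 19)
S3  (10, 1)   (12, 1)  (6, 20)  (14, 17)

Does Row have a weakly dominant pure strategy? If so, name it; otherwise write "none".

S3

S3 vs S1: I: 10=10, II: 12>9, III: 6>3, IV: 14>11.
S3 vs S2: I: 10=10, II: 12>5, III: 6>0, IV: 14>11.
S3 is at least as good as every other strategy against every opponent action, so it is weakly dominant.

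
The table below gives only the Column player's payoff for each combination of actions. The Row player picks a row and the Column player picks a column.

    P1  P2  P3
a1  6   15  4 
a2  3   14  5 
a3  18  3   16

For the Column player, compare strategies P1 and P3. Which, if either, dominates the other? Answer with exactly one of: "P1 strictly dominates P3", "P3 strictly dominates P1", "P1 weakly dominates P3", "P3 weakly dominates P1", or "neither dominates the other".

Compare P1 to P3 across each opponent action: a1: 6>4, a2: 3<5, a3: 18>16.
P1 does better at a1, a3 but worse at a2; neither strategy dominates the other.

neither dominates the other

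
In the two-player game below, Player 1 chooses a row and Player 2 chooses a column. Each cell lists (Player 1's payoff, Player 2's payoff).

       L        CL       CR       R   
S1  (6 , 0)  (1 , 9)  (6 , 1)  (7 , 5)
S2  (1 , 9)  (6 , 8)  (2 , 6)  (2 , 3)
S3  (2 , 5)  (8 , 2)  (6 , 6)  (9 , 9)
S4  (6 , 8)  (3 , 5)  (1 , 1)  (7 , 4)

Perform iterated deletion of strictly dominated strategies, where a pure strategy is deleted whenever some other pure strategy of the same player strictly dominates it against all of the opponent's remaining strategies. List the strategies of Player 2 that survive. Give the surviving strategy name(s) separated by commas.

Player 1's strategy S2 is strictly dominated by S3 (L: 2>1, CL: 8>6, CR: 6>2, R: 9>2) and is removed.
For Player 2, R strictly dominates CR on the remaining rows (S1: 5>1, S3: 9>6, S4: 4>1); eliminate CR.
Among the remaining strategies, none is strictly dominated by another pure strategy of the same player, so the elimination stops.
Surviving strategies — Player 1: {S1, S3, S4}; Player 2: {L, CL, R}.

L, CL, R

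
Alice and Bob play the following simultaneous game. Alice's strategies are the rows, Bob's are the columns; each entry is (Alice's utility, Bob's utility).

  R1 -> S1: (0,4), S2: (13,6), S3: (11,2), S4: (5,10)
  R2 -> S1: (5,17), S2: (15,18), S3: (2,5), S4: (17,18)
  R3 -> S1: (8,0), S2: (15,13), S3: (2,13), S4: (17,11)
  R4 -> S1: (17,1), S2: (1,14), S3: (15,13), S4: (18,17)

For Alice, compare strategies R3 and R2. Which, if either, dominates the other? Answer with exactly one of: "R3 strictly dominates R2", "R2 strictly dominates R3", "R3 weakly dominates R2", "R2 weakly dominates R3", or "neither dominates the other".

R3 weakly dominates R2

R3's payoffs vs R2's, by Bob's action — S1: 8>5, S2: 15=15, S3: 2=2, S4: 17=17.
R3 is at least as good everywhere and strictly better somewhere (tied only at S2, S3, S4), so R3 weakly but not strictly dominates R2.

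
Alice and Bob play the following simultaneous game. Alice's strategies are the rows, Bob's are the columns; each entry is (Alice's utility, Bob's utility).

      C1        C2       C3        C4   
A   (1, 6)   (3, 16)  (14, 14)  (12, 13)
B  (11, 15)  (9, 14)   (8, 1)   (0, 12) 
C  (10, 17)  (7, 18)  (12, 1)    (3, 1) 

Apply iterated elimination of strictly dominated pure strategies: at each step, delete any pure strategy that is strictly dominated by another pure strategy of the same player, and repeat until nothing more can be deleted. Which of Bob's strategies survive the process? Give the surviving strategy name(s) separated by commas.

C1

For Bob, C2 strictly dominates C3 on the remaining rows (A: 16>14, B: 14>1, C: 18>1); eliminate C3.
For Bob, C2 strictly dominates C4 on the remaining rows (A: 16>13, B: 14>12, C: 18>1); eliminate C4.
For Alice, B strictly dominates A on the remaining columns (C1: 11>1, C2: 9>3); eliminate A.
For Alice, B strictly dominates C on the remaining columns (C1: 11>10, C2: 9>7); eliminate C.
Column C2 is eliminated: C1 beats it against every remaining row (B: 15>14).
Among the remaining strategies, none is strictly dominated by another pure strategy of the same player, so the elimination stops.
Surviving strategies — Alice: {B}; Bob: {C1}.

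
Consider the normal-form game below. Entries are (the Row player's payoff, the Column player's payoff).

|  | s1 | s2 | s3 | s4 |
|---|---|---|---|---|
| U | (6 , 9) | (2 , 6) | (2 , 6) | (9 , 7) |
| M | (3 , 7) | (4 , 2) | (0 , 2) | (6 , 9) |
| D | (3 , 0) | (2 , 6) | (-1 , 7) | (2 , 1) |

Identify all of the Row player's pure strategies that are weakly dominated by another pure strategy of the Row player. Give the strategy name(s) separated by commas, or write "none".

D

Nothing dominates U: M at s1 (6>3); D at s1 (6>3).
Nothing dominates M: U at s2 (4>2); D at s2 (4>2).
D is weakly dominated by U (s1: 6>3, s2: 2=2, s3: 2>-1, s4: 9>2).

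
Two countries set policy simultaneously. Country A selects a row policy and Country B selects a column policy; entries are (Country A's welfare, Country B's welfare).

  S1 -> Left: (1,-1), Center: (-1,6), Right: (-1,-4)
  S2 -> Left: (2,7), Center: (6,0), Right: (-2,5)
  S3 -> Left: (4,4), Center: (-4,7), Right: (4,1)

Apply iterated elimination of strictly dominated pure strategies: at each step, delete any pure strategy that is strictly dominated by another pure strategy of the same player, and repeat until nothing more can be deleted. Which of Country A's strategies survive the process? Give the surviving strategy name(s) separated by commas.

S2, S3

For Country B, Left strictly dominates Right on the remaining rows (S1: -1>-4, S2: 7>5, S3: 4>1); eliminate Right.
Row S1 is eliminated: S2 beats it against every remaining column (Left: 2>1, Center: 6>-1).
Among the remaining strategies, none is strictly dominated by another pure strategy of the same player, so the elimination stops.
Surviving strategies — Country A: {S2, S3}; Country B: {Left, Center}.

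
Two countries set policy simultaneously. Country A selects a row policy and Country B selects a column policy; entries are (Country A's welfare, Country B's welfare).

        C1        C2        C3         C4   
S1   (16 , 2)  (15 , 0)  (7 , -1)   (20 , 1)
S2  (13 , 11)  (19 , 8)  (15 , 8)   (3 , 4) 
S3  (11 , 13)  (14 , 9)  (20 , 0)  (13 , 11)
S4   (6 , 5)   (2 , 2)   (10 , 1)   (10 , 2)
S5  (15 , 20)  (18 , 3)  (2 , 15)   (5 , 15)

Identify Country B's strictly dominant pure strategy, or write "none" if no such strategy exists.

C1

C1 vs C2: S1: 2>0, S2: 11>8, S3: 13>9, S4: 5>2, S5: 20>3.
C1 vs C3: S1: 2>-1, S2: 11>8, S3: 13>0, S4: 5>1, S5: 20>15.
C1 vs C4: S1: 2>1, S2: 11>4, S3: 13>11, S4: 5>2, S5: 20>15.
C1 strictly beats every other strategy against every opponent action, so it is strictly dominant.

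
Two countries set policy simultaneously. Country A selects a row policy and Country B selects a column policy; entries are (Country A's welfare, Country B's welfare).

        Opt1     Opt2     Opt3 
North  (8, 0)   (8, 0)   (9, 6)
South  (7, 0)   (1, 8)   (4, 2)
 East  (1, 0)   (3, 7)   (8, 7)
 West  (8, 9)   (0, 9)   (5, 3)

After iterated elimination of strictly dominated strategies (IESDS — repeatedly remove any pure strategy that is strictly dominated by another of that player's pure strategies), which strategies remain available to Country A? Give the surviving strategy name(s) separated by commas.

North, West

Row South is eliminated: North beats it against every remaining column (Opt1: 8>7, Opt2: 8>1, Opt3: 9>4).
For Country A, North strictly dominates East on the remaining columns (Opt1: 8>1, Opt2: 8>3, Opt3: 9>8); eliminate East.
Among the remaining strategies, none is strictly dominated by another pure strategy of the same player, so the elimination stops.
Surviving strategies — Country A: {North, West}; Country B: {Opt1, Opt2, Opt3}.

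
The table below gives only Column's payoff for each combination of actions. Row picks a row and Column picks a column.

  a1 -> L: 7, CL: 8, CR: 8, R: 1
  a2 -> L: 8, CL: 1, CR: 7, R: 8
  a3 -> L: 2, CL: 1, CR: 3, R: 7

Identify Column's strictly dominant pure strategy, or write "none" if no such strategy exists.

none

L fails to dominate CL at a1 (7<8).
CL fails to dominate L at a2 (1<8).
CR fails to dominate L at a2 (7<8).
R fails to dominate L at a1 (1<7).
No single strategy dominates all the others.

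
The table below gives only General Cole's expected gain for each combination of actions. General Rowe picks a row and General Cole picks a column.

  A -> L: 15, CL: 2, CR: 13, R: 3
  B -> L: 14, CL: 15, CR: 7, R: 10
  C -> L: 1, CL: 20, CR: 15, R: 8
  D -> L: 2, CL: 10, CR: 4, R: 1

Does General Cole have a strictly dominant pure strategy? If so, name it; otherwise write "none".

L fails to dominate CL at B (14<15).
CL fails to dominate L at A (2<15).
CR fails to dominate L at A (13<15).
R fails to dominate L at A (3<15).
No single strategy dominates all the others.

none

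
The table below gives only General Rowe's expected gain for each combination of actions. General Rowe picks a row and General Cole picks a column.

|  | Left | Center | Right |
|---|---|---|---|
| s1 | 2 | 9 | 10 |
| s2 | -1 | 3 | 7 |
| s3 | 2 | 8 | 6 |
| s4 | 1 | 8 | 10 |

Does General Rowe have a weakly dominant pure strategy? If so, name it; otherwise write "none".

s1 vs s2: Left: 2>-1, Center: 9>3, Right: 10>7.
s1 vs s3: Left: 2=2, Center: 9>8, Right: 10>6.
s1 vs s4: Left: 2>1, Center: 9>8, Right: 10=10.
s1 is at least as good as every other strategy against every opponent action, so it is weakly dominant.

s1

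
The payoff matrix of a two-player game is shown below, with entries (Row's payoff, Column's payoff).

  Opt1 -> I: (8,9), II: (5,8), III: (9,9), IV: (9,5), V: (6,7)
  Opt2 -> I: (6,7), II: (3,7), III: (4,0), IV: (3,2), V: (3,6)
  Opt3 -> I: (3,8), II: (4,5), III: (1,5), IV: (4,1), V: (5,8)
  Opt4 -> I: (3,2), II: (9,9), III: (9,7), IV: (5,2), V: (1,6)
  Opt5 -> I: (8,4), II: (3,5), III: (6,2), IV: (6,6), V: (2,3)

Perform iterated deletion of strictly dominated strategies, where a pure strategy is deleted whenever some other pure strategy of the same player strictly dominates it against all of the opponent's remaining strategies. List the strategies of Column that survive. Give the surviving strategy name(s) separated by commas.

For Row, Opt1 strictly dominates Opt2 on the remaining columns (I: 8>6, II: 5>3, III: 9>4, IV: 9>3, V: 6>3); eliminate Opt2.
For Row, Opt1 strictly dominates Opt3 on the remaining columns (I: 8>3, II: 5>4, III: 9>1, IV: 9>4, V: 6>5); eliminate Opt3.
For Column, II strictly dominates V on the remaining rows (Opt1: 8>7, Opt4: 9>6, Opt5: 5>3); eliminate V.
Among the remaining strategies, none is strictly dominated by another pure strategy of the same player, so the elimination stops.
Surviving strategies — Row: {Opt1, Opt4, Opt5}; Column: {I, II, III, IV}.

I, II, III, IV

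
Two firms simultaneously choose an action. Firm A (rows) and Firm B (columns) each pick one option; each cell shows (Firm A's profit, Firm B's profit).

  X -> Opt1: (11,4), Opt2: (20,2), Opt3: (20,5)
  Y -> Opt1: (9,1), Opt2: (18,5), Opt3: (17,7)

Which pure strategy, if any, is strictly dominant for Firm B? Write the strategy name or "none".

Opt3 vs Opt1: X: 5>4, Y: 7>1.
Opt3 vs Opt2: X: 5>2, Y: 7>5.
Opt3 strictly beats every other strategy against every opponent action, so it is strictly dominant.

Opt3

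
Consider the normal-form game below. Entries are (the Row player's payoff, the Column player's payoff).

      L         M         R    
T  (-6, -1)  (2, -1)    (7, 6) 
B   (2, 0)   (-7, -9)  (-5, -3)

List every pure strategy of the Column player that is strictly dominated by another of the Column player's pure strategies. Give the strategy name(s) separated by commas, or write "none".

M

Nothing dominates L: M at T (-1=-1); R at B (0>-3).
M is strictly dominated by R (T: 6>-1, B: -3>-9).
Nothing dominates R: L at T (6>-1); M at T (6>-1).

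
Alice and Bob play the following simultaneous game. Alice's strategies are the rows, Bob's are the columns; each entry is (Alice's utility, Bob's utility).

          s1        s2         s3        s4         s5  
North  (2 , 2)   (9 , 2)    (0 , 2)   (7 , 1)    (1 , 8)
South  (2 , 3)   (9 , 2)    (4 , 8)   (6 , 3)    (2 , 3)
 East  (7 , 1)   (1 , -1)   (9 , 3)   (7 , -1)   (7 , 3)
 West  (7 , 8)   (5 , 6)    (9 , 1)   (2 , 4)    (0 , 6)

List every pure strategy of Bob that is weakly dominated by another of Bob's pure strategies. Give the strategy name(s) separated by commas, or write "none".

s2, s4

s1 is not dominated — it holds its own against s2 at South (3>2); s3 at West (8>1); s4 at North (2>1); s5 at West (8>6).
s1 weakly dominates s2 — North: 2=2, South: 3>2, East: 1>-1, West: 8>6.
s3: no other strategy beats it everywhere (s1 at South (8>3); s2 at South (8>2); s4 at North (2>1); s5 at South (8>3)).
s4 is weakly dominated by s1 (North: 2>1, South: 3=3, East: 1>-1, West: 8>4).
Nothing dominates s5: s1 at North (8>2); s2 at North (8>2); s3 at North (8>2); s4 at North (8>1).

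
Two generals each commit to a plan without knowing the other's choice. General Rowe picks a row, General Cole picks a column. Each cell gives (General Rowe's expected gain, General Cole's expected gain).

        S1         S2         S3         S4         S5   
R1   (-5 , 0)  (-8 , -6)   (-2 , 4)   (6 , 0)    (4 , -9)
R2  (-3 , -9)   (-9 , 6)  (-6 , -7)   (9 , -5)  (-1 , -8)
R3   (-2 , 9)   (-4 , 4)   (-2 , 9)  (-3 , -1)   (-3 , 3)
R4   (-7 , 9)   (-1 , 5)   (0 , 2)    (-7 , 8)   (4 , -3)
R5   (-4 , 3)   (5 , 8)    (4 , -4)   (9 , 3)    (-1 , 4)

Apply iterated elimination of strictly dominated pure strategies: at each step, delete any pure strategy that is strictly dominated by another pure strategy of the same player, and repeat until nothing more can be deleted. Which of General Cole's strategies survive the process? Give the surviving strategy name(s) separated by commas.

Column S5 is eliminated: S2 beats it against every remaining row (R1: -6>-9, R2: 6>-8, R3: 4>3, R4: 5>-3, R5: 8>4).
General Rowe's strategy R1 is strictly dominated by R5 (S1: -4>-5, S2: 5>-8, S3: 4>-2, S4: 9>6) and is removed.
For General Rowe, R5 strictly dominates R4 on the remaining columns (S1: -4>-7, S2: 5>-1, S3: 4>0, S4: 9>-7); eliminate R4.
For General Cole, S2 strictly dominates S4 on the remaining rows (R2: 6>-5, R3: 4>-1, R5: 8>3); eliminate S4.
General Rowe's strategy R2 is strictly dominated by R3 (S1: -2>-3, S2: -4>-9, S3: -2>-6) and is removed.
Among the remaining strategies, none is strictly dominated by another pure strategy of the same player, so the elimination stops.
Surviving strategies — General Rowe: {R3, R5}; General Cole: {S1, S2, S3}.

S1, S2, S3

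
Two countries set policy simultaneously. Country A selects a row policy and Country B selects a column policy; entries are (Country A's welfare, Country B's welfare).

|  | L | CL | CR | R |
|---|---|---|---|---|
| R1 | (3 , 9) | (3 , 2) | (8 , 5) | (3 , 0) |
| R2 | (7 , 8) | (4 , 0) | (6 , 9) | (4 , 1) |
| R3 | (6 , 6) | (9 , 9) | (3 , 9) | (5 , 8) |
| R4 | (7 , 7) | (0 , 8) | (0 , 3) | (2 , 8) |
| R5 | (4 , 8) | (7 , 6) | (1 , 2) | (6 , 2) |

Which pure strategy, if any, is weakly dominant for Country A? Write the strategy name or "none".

none

R1 fails to dominate R2 at L (3<7).
R2 fails to dominate R1 at CR (6<8).
R3 fails to dominate R1 at CR (3<8).
R4 fails to dominate R1 at CL (0<3).
R5 fails to dominate R1 at CR (1<8).
No single strategy dominates all the others.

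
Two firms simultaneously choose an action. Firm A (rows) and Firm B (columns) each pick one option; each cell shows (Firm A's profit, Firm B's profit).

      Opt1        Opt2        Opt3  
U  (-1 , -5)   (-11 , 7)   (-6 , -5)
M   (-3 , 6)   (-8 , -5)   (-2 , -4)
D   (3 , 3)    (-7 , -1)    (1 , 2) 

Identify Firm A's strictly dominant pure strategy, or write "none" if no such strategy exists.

D vs U: Opt1: 3>-1, Opt2: -7>-11, Opt3: 1>-6.
D vs M: Opt1: 3>-3, Opt2: -7>-8, Opt3: 1>-2.
D strictly beats every other strategy against every opponent action, so it is strictly dominant.

D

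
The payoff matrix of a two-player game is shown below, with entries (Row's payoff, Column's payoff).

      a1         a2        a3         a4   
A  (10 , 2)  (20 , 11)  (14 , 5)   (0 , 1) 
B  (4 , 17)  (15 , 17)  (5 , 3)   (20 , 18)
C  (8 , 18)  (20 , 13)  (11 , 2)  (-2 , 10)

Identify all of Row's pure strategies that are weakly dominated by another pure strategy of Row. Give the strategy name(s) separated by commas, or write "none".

A: no other strategy beats it everywhere (B at a1 (10>4); C at a1 (10>8)).
B is not dominated — it holds its own against A at a4 (20>0); C at a4 (20>-2).
A weakly dominates C — a1: 10>8, a2: 20=20, a3: 14>11, a4: 0>-2.

C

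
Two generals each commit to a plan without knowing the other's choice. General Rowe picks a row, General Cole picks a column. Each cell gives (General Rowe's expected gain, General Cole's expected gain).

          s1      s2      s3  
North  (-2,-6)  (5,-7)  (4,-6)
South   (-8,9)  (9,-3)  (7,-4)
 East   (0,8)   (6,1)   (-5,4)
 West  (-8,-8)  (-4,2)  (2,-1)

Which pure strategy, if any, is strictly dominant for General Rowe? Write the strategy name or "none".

none

North fails to dominate South at s2 (5<9).
South fails to dominate North at s1 (-8<-2).
East fails to dominate North at s3 (-5<4).
West fails to dominate North at s1 (-8<-2).
No single strategy dominates all the others.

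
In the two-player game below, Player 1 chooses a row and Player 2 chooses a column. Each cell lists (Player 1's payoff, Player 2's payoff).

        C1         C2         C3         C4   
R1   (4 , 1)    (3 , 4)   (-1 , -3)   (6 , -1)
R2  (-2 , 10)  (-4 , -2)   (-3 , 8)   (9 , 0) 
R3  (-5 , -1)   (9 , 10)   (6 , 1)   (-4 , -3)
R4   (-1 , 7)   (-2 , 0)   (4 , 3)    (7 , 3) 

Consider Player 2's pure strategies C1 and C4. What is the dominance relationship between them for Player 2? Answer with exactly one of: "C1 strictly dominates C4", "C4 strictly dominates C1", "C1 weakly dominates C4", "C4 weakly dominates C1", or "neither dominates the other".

C1 strictly dominates C4

C1's payoffs vs C4's, by Player 1's action — R1: 1>-1, R2: 10>0, R3: -1>-3, R4: 7>3.
C1 gives a strictly higher payoff against each choice by Player 1, so C1 strictly dominates C4.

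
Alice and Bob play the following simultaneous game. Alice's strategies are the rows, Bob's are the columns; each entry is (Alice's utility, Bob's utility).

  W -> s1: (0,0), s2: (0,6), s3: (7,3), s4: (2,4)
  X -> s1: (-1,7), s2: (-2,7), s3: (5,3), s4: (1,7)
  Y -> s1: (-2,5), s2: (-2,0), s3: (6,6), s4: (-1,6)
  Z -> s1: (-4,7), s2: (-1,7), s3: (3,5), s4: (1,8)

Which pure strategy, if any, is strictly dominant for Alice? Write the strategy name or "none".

W

W vs X: s1: 0>-1, s2: 0>-2, s3: 7>5, s4: 2>1.
W vs Y: s1: 0>-2, s2: 0>-2, s3: 7>6, s4: 2>-1.
W vs Z: s1: 0>-4, s2: 0>-1, s3: 7>3, s4: 2>1.
W strictly beats every other strategy against every opponent action, so it is strictly dominant.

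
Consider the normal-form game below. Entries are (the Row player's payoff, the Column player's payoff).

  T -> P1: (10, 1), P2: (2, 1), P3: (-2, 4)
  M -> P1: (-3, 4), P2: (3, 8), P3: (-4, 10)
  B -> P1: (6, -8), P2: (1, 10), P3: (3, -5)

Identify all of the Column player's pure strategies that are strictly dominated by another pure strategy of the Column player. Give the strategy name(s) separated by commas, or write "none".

P1

P1 is strictly dominated by P3 (T: 4>1, M: 10>4, B: -5>-8).
P2: no other strategy beats it everywhere (P1 at T (1=1); P3 at B (10>-5)).
P3 is not dominated — it holds its own against P1 at T (4>1); P2 at T (4>1).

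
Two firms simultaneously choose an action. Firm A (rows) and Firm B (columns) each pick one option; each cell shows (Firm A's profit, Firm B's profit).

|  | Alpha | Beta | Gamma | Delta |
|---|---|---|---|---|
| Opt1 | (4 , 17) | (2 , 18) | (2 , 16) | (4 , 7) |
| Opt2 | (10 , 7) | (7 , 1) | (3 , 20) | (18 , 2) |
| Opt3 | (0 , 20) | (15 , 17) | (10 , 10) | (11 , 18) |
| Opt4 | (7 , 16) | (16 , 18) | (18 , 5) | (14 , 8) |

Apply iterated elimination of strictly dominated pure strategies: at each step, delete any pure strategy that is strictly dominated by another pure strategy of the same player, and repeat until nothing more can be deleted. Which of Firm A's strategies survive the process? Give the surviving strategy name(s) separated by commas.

Row Opt1 is eliminated: Opt2 beats it against every remaining column (Alpha: 10>4, Beta: 7>2, Gamma: 3>2, Delta: 18>4).
Firm A's strategy Opt3 is strictly dominated by Opt4 (Alpha: 7>0, Beta: 16>15, Gamma: 18>10, Delta: 14>11) and is removed.
For Firm B, Alpha strictly dominates Delta on the remaining rows (Opt2: 7>2, Opt4: 16>8); eliminate Delta.
Among the remaining strategies, none is strictly dominated by another pure strategy of the same player, so the elimination stops.
Surviving strategies — Firm A: {Opt2, Opt4}; Firm B: {Alpha, Beta, Gamma}.

Opt2, Opt4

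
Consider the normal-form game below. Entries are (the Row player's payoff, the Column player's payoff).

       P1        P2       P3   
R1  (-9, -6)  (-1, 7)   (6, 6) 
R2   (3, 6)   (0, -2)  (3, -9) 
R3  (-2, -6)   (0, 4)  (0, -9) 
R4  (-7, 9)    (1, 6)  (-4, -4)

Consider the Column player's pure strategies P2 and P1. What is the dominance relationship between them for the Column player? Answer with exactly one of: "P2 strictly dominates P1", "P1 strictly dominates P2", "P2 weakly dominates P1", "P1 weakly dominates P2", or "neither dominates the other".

Compare P2 to P1 across each opponent action: R1: 7>-6, R2: -2<6, R3: 4>-6, R4: 6<9.
P2 does better at R1, R3 but worse at R2, R4; neither strategy dominates the other.

neither dominates the other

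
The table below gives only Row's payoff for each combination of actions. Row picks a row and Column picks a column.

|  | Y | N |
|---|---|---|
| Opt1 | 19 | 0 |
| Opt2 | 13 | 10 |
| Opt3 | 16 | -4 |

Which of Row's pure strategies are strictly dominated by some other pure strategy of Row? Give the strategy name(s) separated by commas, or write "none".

Opt3

Opt1: no other strategy beats it everywhere (Opt2 at Y (19>13); Opt3 at Y (19>16)).
Nothing dominates Opt2: Opt1 at N (10>0); Opt3 at N (10>-4).
Opt1 strictly dominates Opt3 — Y: 19>16, N: 0>-4.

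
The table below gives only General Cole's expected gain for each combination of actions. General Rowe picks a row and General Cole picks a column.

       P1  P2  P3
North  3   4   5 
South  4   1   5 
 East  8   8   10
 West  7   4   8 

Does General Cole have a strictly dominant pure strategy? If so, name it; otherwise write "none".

P3

P3 vs P1: North: 5>3, South: 5>4, East: 10>8, West: 8>7.
P3 vs P2: North: 5>4, South: 5>1, East: 10>8, West: 8>4.
P3 strictly beats every other strategy against every opponent action, so it is strictly dominant.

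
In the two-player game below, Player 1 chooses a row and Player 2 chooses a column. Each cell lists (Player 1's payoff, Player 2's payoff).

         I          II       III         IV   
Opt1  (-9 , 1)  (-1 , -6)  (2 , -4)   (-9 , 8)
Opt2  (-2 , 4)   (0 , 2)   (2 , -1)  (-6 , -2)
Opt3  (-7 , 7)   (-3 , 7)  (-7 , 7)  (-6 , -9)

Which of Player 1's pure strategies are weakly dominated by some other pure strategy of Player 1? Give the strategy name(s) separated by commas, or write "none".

Opt1, Opt3

Opt2 weakly dominates Opt1 — I: -2>-9, II: 0>-1, III: 2=2, IV: -6>-9.
Opt2: no other strategy beats it everywhere (Opt1 at I (-2>-9); Opt3 at I (-2>-7)).
Opt2 weakly dominates Opt3 — I: -2>-7, II: 0>-3, III: 2>-7, IV: -6=-6.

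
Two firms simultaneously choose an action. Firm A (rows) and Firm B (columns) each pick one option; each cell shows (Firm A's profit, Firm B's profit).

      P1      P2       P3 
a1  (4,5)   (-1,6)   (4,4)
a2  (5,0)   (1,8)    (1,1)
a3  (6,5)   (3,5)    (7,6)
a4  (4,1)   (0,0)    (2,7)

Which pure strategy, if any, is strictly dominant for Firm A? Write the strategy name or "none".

a3 vs a1: P1: 6>4, P2: 3>-1, P3: 7>4.
a3 vs a2: P1: 6>5, P2: 3>1, P3: 7>1.
a3 vs a4: P1: 6>4, P2: 3>0, P3: 7>2.
a3 strictly beats every other strategy against every opponent action, so it is strictly dominant.

a3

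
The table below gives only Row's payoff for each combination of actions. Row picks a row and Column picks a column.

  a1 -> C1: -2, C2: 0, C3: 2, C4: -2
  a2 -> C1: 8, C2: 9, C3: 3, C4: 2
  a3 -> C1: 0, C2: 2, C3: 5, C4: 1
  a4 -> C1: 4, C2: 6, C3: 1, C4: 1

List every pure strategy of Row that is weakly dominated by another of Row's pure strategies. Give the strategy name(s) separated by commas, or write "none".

a1: dominated, since a2 does at least as well everywhere (C1: 8>-2, C2: 9>0, C3: 3>2, C4: 2>-2).
Nothing dominates a2: a1 at C1 (8>-2); a3 at C1 (8>0); a4 at C1 (8>4).
a3 is not dominated — it holds its own against a1 at C1 (0>-2); a2 at C3 (5>3); a4 at C3 (5>1).
a4 is weakly dominated by a2 (C1: 8>4, C2: 9>6, C3: 3>1, C4: 2>1).

a1, a4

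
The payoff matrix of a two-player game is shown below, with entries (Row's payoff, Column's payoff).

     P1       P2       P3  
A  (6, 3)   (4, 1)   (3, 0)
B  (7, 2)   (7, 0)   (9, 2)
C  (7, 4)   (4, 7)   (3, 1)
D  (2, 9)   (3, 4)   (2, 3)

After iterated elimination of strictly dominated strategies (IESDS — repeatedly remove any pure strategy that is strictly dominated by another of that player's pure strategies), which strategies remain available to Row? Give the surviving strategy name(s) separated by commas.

B, C

Row's strategy A is strictly dominated by B (P1: 7>6, P2: 7>4, P3: 9>3) and is removed.
For Row, B strictly dominates D on the remaining columns (P1: 7>2, P2: 7>3, P3: 9>2); eliminate D.
Among the remaining strategies, none is strictly dominated by another pure strategy of the same player, so the elimination stops.
Surviving strategies — Row: {B, C}; Column: {P1, P2, P3}.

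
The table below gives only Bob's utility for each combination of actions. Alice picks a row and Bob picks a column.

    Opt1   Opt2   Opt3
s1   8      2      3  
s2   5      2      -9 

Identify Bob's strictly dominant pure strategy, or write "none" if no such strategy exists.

Opt1 vs Opt2: s1: 8>2, s2: 5>2.
Opt1 vs Opt3: s1: 8>3, s2: 5>-9.
Opt1 strictly beats every other strategy against every opponent action, so it is strictly dominant.

Opt1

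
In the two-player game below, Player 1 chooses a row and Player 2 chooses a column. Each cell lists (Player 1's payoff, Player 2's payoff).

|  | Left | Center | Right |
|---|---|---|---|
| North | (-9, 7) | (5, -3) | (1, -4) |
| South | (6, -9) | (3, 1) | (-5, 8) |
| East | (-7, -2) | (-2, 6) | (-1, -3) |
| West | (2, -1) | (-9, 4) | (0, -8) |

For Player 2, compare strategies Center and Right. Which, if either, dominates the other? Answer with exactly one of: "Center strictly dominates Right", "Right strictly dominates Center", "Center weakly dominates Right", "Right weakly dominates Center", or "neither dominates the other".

neither dominates the other

Compare Center to Right across each opponent action: North: -3>-4, South: 1<8, East: 6>-3, West: 4>-8.
Center does better at North, East, West but worse at South; neither strategy dominates the other.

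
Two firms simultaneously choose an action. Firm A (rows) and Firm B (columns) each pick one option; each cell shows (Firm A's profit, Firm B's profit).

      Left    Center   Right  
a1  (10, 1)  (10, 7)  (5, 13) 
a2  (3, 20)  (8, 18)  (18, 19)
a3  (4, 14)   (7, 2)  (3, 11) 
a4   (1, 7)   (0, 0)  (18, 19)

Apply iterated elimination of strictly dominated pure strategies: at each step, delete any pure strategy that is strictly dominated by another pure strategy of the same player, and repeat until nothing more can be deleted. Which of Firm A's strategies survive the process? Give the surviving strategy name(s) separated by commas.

a1, a2, a4

Firm A's strategy a3 is strictly dominated by a1 (Left: 10>4, Center: 10>7, Right: 5>3) and is removed.
Firm B's strategy Center is strictly dominated by Right (a1: 13>7, a2: 19>18, a4: 19>0) and is removed.
Among the remaining strategies, none is strictly dominated by another pure strategy of the same player, so the elimination stops.
Surviving strategies — Firm A: {a1, a2, a4}; Firm B: {Left, Right}.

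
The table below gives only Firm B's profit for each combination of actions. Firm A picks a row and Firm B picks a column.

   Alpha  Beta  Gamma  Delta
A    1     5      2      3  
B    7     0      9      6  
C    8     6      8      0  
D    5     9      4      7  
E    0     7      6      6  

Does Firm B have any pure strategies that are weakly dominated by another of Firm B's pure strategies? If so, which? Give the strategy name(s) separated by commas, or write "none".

Alpha is not dominated — it holds its own against Beta at B (7>0); Gamma at D (5>4); Delta at B (7>6).
Nothing dominates Beta: Alpha at A (5>1); Gamma at A (5>2); Delta at A (5>3).
Gamma: no other strategy beats it everywhere (Alpha at A (2>1); Beta at B (9>0); Delta at B (9>6)).
Nothing dominates Delta: Alpha at A (3>1); Beta at B (6>0); Gamma at A (3>2).

none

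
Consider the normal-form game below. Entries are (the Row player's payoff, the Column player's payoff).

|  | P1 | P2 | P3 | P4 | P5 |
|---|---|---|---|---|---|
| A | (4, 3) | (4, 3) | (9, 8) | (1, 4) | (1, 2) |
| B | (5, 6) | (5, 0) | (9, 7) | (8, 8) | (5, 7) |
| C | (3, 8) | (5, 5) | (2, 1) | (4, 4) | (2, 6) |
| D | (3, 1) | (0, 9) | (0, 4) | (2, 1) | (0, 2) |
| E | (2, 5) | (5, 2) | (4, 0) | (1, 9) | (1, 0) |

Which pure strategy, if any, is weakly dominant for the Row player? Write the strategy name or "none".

B

B vs A: P1: 5>4, P2: 5>4, P3: 9=9, P4: 8>1, P5: 5>1.
B vs C: P1: 5>3, P2: 5=5, P3: 9>2, P4: 8>4, P5: 5>2.
B vs D: P1: 5>3, P2: 5>0, P3: 9>0, P4: 8>2, P5: 5>0.
B vs E: P1: 5>2, P2: 5=5, P3: 9>4, P4: 8>1, P5: 5>1.
B is at least as good as every other strategy against every opponent action, so it is weakly dominant.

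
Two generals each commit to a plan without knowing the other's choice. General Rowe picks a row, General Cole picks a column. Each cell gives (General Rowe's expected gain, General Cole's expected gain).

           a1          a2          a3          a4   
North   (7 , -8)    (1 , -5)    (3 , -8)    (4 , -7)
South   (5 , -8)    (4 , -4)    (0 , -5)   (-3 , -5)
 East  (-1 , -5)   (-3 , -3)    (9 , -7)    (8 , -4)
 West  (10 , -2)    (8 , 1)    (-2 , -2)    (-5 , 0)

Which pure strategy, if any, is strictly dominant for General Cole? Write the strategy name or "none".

a2

a2 vs a1: North: -5>-8, South: -4>-8, East: -3>-5, West: 1>-2.
a2 vs a3: North: -5>-8, South: -4>-5, East: -3>-7, West: 1>-2.
a2 vs a4: North: -5>-7, South: -4>-5, East: -3>-4, West: 1>0.
a2 strictly beats every other strategy against every opponent action, so it is strictly dominant.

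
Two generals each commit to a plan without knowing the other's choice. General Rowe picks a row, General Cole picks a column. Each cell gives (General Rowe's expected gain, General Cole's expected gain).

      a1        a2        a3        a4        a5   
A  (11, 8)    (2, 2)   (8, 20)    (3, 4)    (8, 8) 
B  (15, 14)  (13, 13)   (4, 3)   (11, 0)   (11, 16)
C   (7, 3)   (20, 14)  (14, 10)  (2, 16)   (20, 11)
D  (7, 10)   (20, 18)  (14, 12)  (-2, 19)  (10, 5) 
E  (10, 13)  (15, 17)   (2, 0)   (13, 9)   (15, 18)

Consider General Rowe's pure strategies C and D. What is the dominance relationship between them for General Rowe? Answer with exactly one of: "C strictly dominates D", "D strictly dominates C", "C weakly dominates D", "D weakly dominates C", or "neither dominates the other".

C weakly dominates D

C's payoffs vs D's, by General Cole's action — a1: 7=7, a2: 20=20, a3: 14=14, a4: 2>-2, a5: 20>10.
C is at least as good everywhere and strictly better somewhere (tied only at a1, a2, a3), so C weakly but not strictly dominates D.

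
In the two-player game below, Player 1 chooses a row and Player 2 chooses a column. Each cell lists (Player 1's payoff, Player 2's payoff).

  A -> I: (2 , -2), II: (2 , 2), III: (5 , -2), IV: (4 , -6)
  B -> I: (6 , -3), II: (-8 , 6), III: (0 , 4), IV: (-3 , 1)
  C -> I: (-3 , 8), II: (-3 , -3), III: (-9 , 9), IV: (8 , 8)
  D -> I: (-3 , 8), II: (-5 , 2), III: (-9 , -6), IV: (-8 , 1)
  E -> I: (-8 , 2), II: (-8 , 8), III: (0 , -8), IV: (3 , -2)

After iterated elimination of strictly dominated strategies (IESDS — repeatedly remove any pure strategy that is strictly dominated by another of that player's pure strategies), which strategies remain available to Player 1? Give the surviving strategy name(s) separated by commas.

Row D is eliminated: A beats it against every remaining column (I: 2>-3, II: 2>-5, III: 5>-9, IV: 4>-8).
For Player 1, A strictly dominates E on the remaining columns (I: 2>-8, II: 2>-8, III: 5>0, IV: 4>3); eliminate E.
For Player 2, III strictly dominates IV on the remaining rows (A: -2>-6, B: 4>1, C: 9>8); eliminate IV.
Player 1's strategy C is strictly dominated by A (I: 2>-3, II: 2>-3, III: 5>-9) and is removed.
Column I is eliminated: II beats it against every remaining row (A: 2>-2, B: 6>-3).
Row B is eliminated: A beats it against every remaining column (II: 2>-8, III: 5>0).
Player 2's strategy III is strictly dominated by II (A: 2>-2) and is removed.
Among the remaining strategies, none is strictly dominated by another pure strategy of the same player, so the elimination stops.
Surviving strategies — Player 1: {A}; Player 2: {II}.

A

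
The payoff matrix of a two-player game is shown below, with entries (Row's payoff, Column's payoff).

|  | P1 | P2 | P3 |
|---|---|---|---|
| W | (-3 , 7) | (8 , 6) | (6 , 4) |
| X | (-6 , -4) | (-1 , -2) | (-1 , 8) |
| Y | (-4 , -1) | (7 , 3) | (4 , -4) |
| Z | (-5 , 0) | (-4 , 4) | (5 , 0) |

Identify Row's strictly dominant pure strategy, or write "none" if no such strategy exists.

W

W vs X: P1: -3>-6, P2: 8>-1, P3: 6>-1.
W vs Y: P1: -3>-4, P2: 8>7, P3: 6>4.
W vs Z: P1: -3>-5, P2: 8>-4, P3: 6>5.
W strictly beats every other strategy against every opponent action, so it is strictly dominant.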